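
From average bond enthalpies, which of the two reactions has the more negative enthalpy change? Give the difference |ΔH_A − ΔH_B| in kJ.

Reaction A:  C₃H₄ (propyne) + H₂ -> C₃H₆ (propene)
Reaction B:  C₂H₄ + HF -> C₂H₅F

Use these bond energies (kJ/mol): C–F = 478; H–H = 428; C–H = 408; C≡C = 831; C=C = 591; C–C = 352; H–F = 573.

Reaction A:
  Bonds broken (reactants):
    C≡C: 1 × 831 = 831
    C–C: 1 × 352 = 352
    C–H: 4 × 408 = 1632
    H–H: 1 × 428 = 428
    Σ(broken) = 3243 kJ
  Bonds formed (products):
    C–C: 1 × 352 = 352
    C–H: 6 × 408 = 2448
    C=C: 1 × 591 = 591
    Σ(formed) = 3391 kJ
  ΔH_A = 3243 − 3391 = −148 kJ
Reaction B:
  Bonds broken (reactants):
    C–H: 4 × 408 = 1632
    C=C: 1 × 591 = 591
    H–F: 1 × 573 = 573
    Σ(broken) = 2796 kJ
  Bonds formed (products):
    C–C: 1 × 352 = 352
    C–F: 1 × 478 = 478
    C–H: 5 × 408 = 2040
    Σ(formed) = 2870 kJ
  ΔH_B = 2796 − 2870 = −74 kJ
ΔH_A − ΔH_B = −74 kJ, so reaction A has the more negative ΔH; |ΔH_A − ΔH_B| = 74 kJ.

Reaction A, by 74 kJ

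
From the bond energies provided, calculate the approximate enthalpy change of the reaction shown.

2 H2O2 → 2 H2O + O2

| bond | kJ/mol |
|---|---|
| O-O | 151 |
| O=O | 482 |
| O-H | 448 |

Bonds broken (reactants):
  O-H: 4 × 448 = 1792
  O-O: 2 × 151 = 302
  Σ(broken) = 2094 kJ
Bonds formed (products):
  O-H: 4 × 448 = 1792
  O=O: 1 × 482 = 482
  Σ(formed) = 2274 kJ
ΔH = Σ(broken) − Σ(formed) = 2094 − 2274 = −180 kJ

ΔH ≈ −180 kJ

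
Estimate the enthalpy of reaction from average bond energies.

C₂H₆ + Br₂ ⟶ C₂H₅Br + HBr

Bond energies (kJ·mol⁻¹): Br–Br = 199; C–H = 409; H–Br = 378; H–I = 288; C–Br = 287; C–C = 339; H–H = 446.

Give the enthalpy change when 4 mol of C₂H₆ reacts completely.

ΔH = −228 kJ

Bonds broken (reactants):
  Br–Br: 1 × 199 = 199
  C–C: 1 × 339 = 339
  C–H: 6 × 409 = 2454
  Σ(broken) = 2992 kJ
Bonds formed (products):
  C–Br: 1 × 287 = 287
  C–C: 1 × 339 = 339
  C–H: 5 × 409 = 2045
  H–Br: 1 × 378 = 378
  Σ(formed) = 3049 kJ
ΔH = Σ(broken) − Σ(formed) = 2992 − 3049 = −57 kJ
For 4× the reaction as written: 4 × (−57) = −228 kJ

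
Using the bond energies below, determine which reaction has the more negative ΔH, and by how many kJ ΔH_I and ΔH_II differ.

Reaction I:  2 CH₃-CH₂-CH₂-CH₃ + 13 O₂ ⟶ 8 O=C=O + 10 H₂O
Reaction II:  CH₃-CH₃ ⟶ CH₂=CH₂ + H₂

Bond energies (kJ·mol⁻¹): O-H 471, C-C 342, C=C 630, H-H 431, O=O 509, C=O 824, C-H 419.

Reaction I, by 5674 kJ

Reaction I:
  Bonds broken (reactants):
    C-C: 6 × 342 = 2052
    C-H: 20 × 419 = 8380
    O=O: 13 × 509 = 6617
    Σ(broken) = 17049 kJ
  Bonds formed (products):
    C=O: 16 × 824 = 13184
    O-H: 20 × 471 = 9420
    Σ(formed) = 22604 kJ
  ΔH_I = 17049 − 22604 = −5555 kJ
Reaction II:
  Bonds broken (reactants):
    C-C: 1 × 342 = 342
    C-H: 6 × 419 = 2514
    Σ(broken) = 2856 kJ
  Bonds formed (products):
    C-H: 4 × 419 = 1676
    C=C: 1 × 630 = 630
    H-H: 1 × 431 = 431
    Σ(formed) = 2737 kJ
  ΔH_II = 2856 − 2737 = +119 kJ
ΔH_I − ΔH_II = −5674 kJ, so reaction I has the more negative ΔH; |ΔH_I − ΔH_II| = 5674 kJ.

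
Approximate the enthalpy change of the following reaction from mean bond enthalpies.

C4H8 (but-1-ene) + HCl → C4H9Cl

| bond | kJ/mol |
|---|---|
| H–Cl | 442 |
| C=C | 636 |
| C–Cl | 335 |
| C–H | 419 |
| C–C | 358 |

Bonds broken (reactants):
  C–C: 2 × 358 = 716
  C–H: 8 × 419 = 3352
  C=C: 1 × 636 = 636
  H–Cl: 1 × 442 = 442
  Σ(broken) = 5146 kJ
Bonds formed (products):
  C–C: 3 × 358 = 1074
  C–Cl: 1 × 335 = 335
  C–H: 9 × 419 = 3771
  Σ(formed) = 5180 kJ
ΔH = Σ(broken) − Σ(formed) = 5146 − 5180 = −34 kJ

ΔH ≈ −34 kJ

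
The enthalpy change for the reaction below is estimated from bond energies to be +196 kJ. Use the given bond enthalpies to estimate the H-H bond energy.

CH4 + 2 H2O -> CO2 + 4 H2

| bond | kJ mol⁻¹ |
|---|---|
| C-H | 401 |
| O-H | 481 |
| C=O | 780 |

Let D be the H-H bond energy.
Σ(broken) = 4×401 + 4×481 = 3528
Σ(formed) = 2×780 + 4×D = 1560 + 4D
ΔH = Σ(broken) − Σ(formed) = (3528) − (1560 + 4D) = +1968 − 4D
Setting this equal to +196 kJ gives 4D = 1772, so D = 443 kJ/mol.

D(H-H) ≈ 443 kJ/mol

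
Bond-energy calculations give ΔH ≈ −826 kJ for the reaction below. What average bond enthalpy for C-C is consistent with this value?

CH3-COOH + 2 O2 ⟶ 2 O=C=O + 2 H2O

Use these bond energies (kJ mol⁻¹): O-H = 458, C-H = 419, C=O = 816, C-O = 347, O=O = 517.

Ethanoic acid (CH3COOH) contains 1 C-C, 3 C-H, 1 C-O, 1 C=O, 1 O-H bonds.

Let D be the C-C bond energy.
Σ(broken) = 1×D + 3×419 + 1×347 + 1×816 + 1×458 + 2×517 = 3912 + D
Σ(formed) = 4×816 + 4×458 = 5096
ΔH = Σ(broken) − Σ(formed) = (3912 + D) − (5096) = −1184 + D
Setting this equal to −826 kJ gives D = 358 kJ/mol.

D(C-C) ≈ 358 kJ/mol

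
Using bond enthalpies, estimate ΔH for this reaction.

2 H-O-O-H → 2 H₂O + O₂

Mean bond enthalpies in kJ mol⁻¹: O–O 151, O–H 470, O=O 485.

ΔH ≈ −183 kJ

Bonds broken (reactants):
  O–H: 4 × 470 = 1880
  O–O: 2 × 151 = 302
  Σ(broken) = 2182 kJ
Bonds formed (products):
  O–H: 4 × 470 = 1880
  O=O: 1 × 485 = 485
  Σ(formed) = 2365 kJ
ΔH = Σ(broken) − Σ(formed) = 2182 − 2365 = −183 kJ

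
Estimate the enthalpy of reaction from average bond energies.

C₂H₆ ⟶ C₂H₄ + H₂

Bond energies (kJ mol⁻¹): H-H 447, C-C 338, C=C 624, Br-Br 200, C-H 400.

ΔH ≈ +67 kJ

Bonds broken (reactants):
  C-C: 1 × 338 = 338
  C-H: 6 × 400 = 2400
  Σ(broken) = 2738 kJ
Bonds formed (products):
  C-H: 4 × 400 = 1600
  C=C: 1 × 624 = 624
  H-H: 1 × 447 = 447
  Σ(formed) = 2671 kJ
ΔH = Σ(broken) − Σ(formed) = 2738 − 2671 = +67 kJ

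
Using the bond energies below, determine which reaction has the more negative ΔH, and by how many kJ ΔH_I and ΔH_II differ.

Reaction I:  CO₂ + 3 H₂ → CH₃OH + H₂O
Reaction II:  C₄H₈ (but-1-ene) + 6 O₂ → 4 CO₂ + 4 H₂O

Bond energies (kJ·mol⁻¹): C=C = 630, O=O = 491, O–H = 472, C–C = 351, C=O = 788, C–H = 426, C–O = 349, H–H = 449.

Reaction II, by 2274 kJ

Reaction I:
  Bonds broken (reactants):
    C=O: 2 × 788 = 1576
    H–H: 3 × 449 = 1347
    Σ(broken) = 2923 kJ
  Bonds formed (products):
    C–H: 3 × 426 = 1278
    C–O: 1 × 349 = 349
    O–H: 3 × 472 = 1416
    Σ(formed) = 3043 kJ
  ΔH_I = 2923 − 3043 = −120 kJ
Reaction II:
  Bonds broken (reactants):
    C–C: 2 × 351 = 702
    C–H: 8 × 426 = 3408
    C=C: 1 × 630 = 630
    O=O: 6 × 491 = 2946
    Σ(broken) = 7686 kJ
  Bonds formed (products):
    C=O: 8 × 788 = 6304
    O–H: 8 × 472 = 3776
    Σ(formed) = 10080 kJ
  ΔH_II = 7686 − 10080 = −2394 kJ
ΔH_I − ΔH_II = +2274 kJ, so reaction II has the more negative ΔH; |ΔH_I − ΔH_II| = 2274 kJ.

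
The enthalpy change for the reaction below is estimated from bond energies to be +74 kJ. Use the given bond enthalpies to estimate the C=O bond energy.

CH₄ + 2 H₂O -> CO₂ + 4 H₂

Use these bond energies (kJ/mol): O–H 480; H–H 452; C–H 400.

D(C=O) ≈ 819 kJ/mol

Let D be the C=O bond energy.
Σ(broken) = 4×400 + 4×480 = 3520
Σ(formed) = 2×D + 4×452 = 1808 + 2D
ΔH = Σ(broken) − Σ(formed) = (3520) − (1808 + 2D) = +1712 − 2D
Setting this equal to +74 kJ gives 2D = 1638, so D = 819 kJ/mol.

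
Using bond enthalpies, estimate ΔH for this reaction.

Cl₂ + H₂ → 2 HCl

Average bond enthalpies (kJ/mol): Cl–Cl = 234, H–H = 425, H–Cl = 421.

Bonds broken (reactants):
  Cl–Cl: 1 × 234 = 234
  H–H: 1 × 425 = 425
  Σ(broken) = 659 kJ
Bonds formed (products):
  H–Cl: 2 × 421 = 842
  Σ(formed) = 842 kJ
ΔH = Σ(broken) − Σ(formed) = 659 − 842 = −183 kJ

ΔH ≈ −183 kJ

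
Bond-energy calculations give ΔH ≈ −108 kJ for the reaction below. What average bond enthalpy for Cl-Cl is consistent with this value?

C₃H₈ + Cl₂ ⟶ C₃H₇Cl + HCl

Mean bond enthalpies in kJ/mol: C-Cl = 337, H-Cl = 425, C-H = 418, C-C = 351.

D(Cl-Cl) ≈ 236 kJ/mol

Let D be the Cl-Cl bond energy.
Σ(broken) = 2×351 + 8×418 + 1×D = 4046 + D
Σ(formed) = 2×351 + 1×337 + 7×418 + 1×425 = 4390
ΔH = Σ(broken) − Σ(formed) = (4046 + D) − (4390) = −344 + D
Setting this equal to −108 kJ gives D = 236 kJ/mol.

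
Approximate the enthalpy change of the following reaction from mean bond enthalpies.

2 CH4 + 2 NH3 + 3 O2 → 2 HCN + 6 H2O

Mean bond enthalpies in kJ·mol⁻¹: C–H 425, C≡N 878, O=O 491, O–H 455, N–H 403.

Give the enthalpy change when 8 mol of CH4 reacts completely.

ΔH = −3100 kJ

Bonds broken (reactants):
  C–H: 8 × 425 = 3400
  N–H: 6 × 403 = 2418
  O=O: 3 × 491 = 1473
  Σ(broken) = 7291 kJ
Bonds formed (products):
  C≡N: 2 × 878 = 1756
  C–H: 2 × 425 = 850
  O–H: 12 × 455 = 5460
  Σ(formed) = 8066 kJ
ΔH = Σ(broken) − Σ(formed) = 7291 − 8066 = −775 kJ
For 4× the reaction as written: 4 × (−775) = −3100 kJ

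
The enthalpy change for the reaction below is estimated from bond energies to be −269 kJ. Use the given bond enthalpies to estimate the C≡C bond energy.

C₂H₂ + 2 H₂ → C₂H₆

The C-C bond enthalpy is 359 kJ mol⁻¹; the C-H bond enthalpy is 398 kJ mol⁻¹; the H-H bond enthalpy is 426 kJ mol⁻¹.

Let D be the C≡C bond energy.
Σ(broken) = 1×D + 2×398 + 2×426 = 1648 + D
Σ(formed) = 1×359 + 6×398 = 2747
ΔH = Σ(broken) − Σ(formed) = (1648 + D) − (2747) = −1099 + D
Setting this equal to −269 kJ gives D = 830 kJ/mol.

D(C≡C) ≈ 830 kJ/mol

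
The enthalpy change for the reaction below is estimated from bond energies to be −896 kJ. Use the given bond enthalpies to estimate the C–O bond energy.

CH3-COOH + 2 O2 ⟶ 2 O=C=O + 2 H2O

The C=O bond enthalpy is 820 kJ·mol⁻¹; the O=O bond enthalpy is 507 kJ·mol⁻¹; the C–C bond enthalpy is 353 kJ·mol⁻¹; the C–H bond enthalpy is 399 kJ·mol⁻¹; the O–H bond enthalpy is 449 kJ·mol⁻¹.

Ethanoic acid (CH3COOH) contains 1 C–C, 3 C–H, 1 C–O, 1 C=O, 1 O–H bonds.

D(C–O) ≈ 347 kJ/mol

Let D be the C–O bond energy.
Σ(broken) = 1×353 + 3×399 + 1×D + 1×820 + 1×449 + 2×507 = 3833 + D
Σ(formed) = 4×820 + 4×449 = 5076
ΔH = Σ(broken) − Σ(formed) = (3833 + D) − (5076) = −1243 + D
Setting this equal to −896 kJ gives D = 347 kJ/mol.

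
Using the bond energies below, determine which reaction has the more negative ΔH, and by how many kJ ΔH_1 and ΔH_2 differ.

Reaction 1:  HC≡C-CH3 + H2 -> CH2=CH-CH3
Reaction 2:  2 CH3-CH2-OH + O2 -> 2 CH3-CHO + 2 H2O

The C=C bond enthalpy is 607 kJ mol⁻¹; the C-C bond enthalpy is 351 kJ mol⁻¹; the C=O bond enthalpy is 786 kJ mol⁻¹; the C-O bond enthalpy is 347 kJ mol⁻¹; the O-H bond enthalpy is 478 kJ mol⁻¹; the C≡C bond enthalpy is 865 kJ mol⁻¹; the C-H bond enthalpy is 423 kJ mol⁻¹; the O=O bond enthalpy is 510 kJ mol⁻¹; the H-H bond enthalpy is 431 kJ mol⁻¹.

Reaction 2, by 321 kJ

Reaction 1:
  Bonds broken (reactants):
    C≡C: 1 × 865 = 865
    C-C: 1 × 351 = 351
    C-H: 4 × 423 = 1692
    H-H: 1 × 431 = 431
    Σ(broken) = 3339 kJ
  Bonds formed (products):
    C-C: 1 × 351 = 351
    C-H: 6 × 423 = 2538
    C=C: 1 × 607 = 607
    Σ(formed) = 3496 kJ
  ΔH_1 = 3339 − 3496 = −157 kJ
Reaction 2:
  Bonds broken (reactants):
    C-C: 2 × 351 = 702
    C-H: 10 × 423 = 4230
    C-O: 2 × 347 = 694
    O-H: 2 × 478 = 956
    O=O: 1 × 510 = 510
    Σ(broken) = 7092 kJ
  Bonds formed (products):
    C-C: 2 × 351 = 702
    C-H: 8 × 423 = 3384
    C=O: 2 × 786 = 1572
    O-H: 4 × 478 = 1912
    Σ(formed) = 7570 kJ
  ΔH_2 = 7092 − 7570 = −478 kJ
ΔH_1 − ΔH_2 = +321 kJ, so reaction 2 has the more negative ΔH; |ΔH_1 − ΔH_2| = 321 kJ.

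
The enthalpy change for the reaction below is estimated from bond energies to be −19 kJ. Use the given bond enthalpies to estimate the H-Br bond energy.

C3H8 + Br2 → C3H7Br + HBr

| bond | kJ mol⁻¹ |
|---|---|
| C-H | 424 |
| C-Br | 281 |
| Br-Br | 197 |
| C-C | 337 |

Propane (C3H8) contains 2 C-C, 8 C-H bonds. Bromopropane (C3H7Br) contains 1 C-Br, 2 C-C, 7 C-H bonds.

Let D be the H-Br bond energy.
Σ(broken) = 1×197 + 2×337 + 8×424 = 4263
Σ(formed) = 1×281 + 2×337 + 7×424 + 1×D = 3923 + D
ΔH = Σ(broken) − Σ(formed) = (4263) − (3923 + D) = +340 − D
Setting this equal to −19 kJ gives D = 359 kJ/mol.

D(H-Br) ≈ 359 kJ/mol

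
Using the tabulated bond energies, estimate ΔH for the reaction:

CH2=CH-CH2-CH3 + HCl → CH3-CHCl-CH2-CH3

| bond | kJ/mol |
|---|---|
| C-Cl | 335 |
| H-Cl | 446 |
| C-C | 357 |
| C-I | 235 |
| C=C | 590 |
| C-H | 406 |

ΔH ≈ −62 kJ

Bonds broken (reactants):
  C-C: 2 × 357 = 714
  C-H: 8 × 406 = 3248
  C=C: 1 × 590 = 590
  H-Cl: 1 × 446 = 446
  Σ(broken) = 4998 kJ
Bonds formed (products):
  C-C: 3 × 357 = 1071
  C-Cl: 1 × 335 = 335
  C-H: 9 × 406 = 3654
  Σ(formed) = 5060 kJ
ΔH = Σ(broken) − Σ(formed) = 4998 − 5060 = −62 kJ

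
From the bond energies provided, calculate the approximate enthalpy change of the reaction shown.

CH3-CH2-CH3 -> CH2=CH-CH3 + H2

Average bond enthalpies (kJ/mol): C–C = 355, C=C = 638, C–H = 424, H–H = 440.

ΔH ≈ +125 kJ

Bonds broken (reactants):
  C–C: 2 × 355 = 710
  C–H: 8 × 424 = 3392
  Σ(broken) = 4102 kJ
Bonds formed (products):
  C–C: 1 × 355 = 355
  C–H: 6 × 424 = 2544
  C=C: 1 × 638 = 638
  H–H: 1 × 440 = 440
  Σ(formed) = 3977 kJ
ΔH = Σ(broken) − Σ(formed) = 4102 − 3977 = +125 kJ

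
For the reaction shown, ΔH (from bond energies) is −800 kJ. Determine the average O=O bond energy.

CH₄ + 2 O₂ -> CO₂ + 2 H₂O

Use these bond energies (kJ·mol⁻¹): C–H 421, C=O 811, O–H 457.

D(O=O) ≈ 483 kJ/mol

Let D be the O=O bond energy.
Σ(broken) = 4×421 + 2×D = 1684 + 2D
Σ(formed) = 2×811 + 4×457 = 3450
ΔH = Σ(broken) − Σ(formed) = (1684 + 2D) − (3450) = −1766 + 2D
Setting this equal to −800 kJ gives 2D = 966, so D = 483 kJ/mol.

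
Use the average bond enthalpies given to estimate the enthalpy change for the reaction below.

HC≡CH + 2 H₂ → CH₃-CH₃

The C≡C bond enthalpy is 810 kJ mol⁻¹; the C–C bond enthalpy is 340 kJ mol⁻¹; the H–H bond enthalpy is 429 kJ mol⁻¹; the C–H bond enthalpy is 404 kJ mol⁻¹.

Bonds broken (reactants):
  C≡C: 1 × 810 = 810
  C–H: 2 × 404 = 808
  H–H: 2 × 429 = 858
  Σ(broken) = 2476 kJ
Bonds formed (products):
  C–C: 1 × 340 = 340
  C–H: 6 × 404 = 2424
  Σ(formed) = 2764 kJ
ΔH = Σ(broken) − Σ(formed) = 2476 − 2764 = −288 kJ

ΔH ≈ −288 kJ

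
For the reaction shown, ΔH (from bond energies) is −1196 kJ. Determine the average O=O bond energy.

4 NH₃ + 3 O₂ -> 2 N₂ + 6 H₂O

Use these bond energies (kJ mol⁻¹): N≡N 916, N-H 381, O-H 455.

Let D be the O=O bond energy.
Σ(broken) = 12×381 + 3×D = 4572 + 3D
Σ(formed) = 2×916 + 12×455 = 7292
ΔH = Σ(broken) − Σ(formed) = (4572 + 3D) − (7292) = −2720 + 3D
Setting this equal to −1196 kJ gives 3D = 1524, so D = 508 kJ/mol.

D(O=O) ≈ 508 kJ/mol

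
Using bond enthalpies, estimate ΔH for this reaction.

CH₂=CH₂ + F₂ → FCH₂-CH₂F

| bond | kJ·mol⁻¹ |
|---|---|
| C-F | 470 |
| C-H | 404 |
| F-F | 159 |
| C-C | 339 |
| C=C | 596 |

Bonds broken (reactants):
  C-H: 4 × 404 = 1616
  C=C: 1 × 596 = 596
  F-F: 1 × 159 = 159
  Σ(broken) = 2371 kJ
Bonds formed (products):
  C-C: 1 × 339 = 339
  C-F: 2 × 470 = 940
  C-H: 4 × 404 = 1616
  Σ(formed) = 2895 kJ
ΔH = Σ(broken) − Σ(formed) = 2371 − 2895 = −524 kJ

ΔH ≈ −524 kJ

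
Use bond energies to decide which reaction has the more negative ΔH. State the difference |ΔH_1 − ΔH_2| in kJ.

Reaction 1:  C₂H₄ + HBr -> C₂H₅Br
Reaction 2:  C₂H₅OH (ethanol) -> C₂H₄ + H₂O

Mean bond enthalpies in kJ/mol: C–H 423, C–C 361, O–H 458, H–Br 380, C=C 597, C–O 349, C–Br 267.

Reaction 1:
  Bonds broken (reactants):
    C–H: 4 × 423 = 1692
    C=C: 1 × 597 = 597
    H–Br: 1 × 380 = 380
    Σ(broken) = 2669 kJ
  Bonds formed (products):
    C–Br: 1 × 267 = 267
    C–C: 1 × 361 = 361
    C–H: 5 × 423 = 2115
    Σ(formed) = 2743 kJ
  ΔH_1 = 2669 − 2743 = −74 kJ
Reaction 2:
  Bonds broken (reactants):
    C–C: 1 × 361 = 361
    C–H: 5 × 423 = 2115
    C–O: 1 × 349 = 349
    O–H: 1 × 458 = 458
    Σ(broken) = 3283 kJ
  Bonds formed (products):
    C–H: 4 × 423 = 1692
    C=C: 1 × 597 = 597
    O–H: 2 × 458 = 916
    Σ(formed) = 3205 kJ
  ΔH_2 = 3283 − 3205 = +78 kJ
ΔH_1 − ΔH_2 = −152 kJ, so reaction 1 has the more negative ΔH; |ΔH_1 − ΔH_2| = 152 kJ.

Reaction 1, by 152 kJ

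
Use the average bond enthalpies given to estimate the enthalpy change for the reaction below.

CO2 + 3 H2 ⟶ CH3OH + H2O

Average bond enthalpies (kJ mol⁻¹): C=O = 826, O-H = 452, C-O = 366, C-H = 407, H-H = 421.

ΔH ≈ −28 kJ

Bonds broken (reactants):
  C=O: 2 × 826 = 1652
  H-H: 3 × 421 = 1263
  Σ(broken) = 2915 kJ
Bonds formed (products):
  C-H: 3 × 407 = 1221
  C-O: 1 × 366 = 366
  O-H: 3 × 452 = 1356
  Σ(formed) = 2943 kJ
ΔH = Σ(broken) − Σ(formed) = 2915 − 2943 = −28 kJ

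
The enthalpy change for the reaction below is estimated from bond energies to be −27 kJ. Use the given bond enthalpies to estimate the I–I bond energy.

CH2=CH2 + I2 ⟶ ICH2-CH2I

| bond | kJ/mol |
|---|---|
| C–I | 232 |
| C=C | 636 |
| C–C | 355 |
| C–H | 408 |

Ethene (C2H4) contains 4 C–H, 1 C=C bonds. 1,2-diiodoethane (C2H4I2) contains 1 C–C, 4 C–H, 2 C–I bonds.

Let D be the I–I bond energy.
Σ(broken) = 4×408 + 1×636 + 1×D = 2268 + D
Σ(formed) = 1×355 + 4×408 + 2×232 = 2451
ΔH = Σ(broken) − Σ(formed) = (2268 + D) − (2451) = −183 + D
Setting this equal to −27 kJ gives D = 156 kJ/mol.

D(I–I) ≈ 156 kJ/mol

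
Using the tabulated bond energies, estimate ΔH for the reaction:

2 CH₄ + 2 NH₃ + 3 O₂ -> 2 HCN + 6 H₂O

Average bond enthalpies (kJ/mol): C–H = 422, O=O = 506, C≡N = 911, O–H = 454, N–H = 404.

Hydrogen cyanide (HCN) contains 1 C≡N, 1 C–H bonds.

ΔH ≈ −796 kJ

Bonds broken (reactants):
  C–H: 8 × 422 = 3376
  N–H: 6 × 404 = 2424
  O=O: 3 × 506 = 1518
  Σ(broken) = 7318 kJ
Bonds formed (products):
  C≡N: 2 × 911 = 1822
  C–H: 2 × 422 = 844
  O–H: 12 × 454 = 5448
  Σ(formed) = 8114 kJ
ΔH = Σ(broken) − Σ(formed) = 7318 − 8114 = −796 kJ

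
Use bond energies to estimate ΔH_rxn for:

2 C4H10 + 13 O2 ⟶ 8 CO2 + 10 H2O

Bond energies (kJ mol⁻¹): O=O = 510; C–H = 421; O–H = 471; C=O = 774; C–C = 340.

ΔH ≈ −4714 kJ

Bonds broken (reactants):
  C–C: 6 × 340 = 2040
  C–H: 20 × 421 = 8420
  O=O: 13 × 510 = 6630
  Σ(broken) = 17090 kJ
Bonds formed (products):
  C=O: 16 × 774 = 12384
  O–H: 20 × 471 = 9420
  Σ(formed) = 21804 kJ
ΔH = Σ(broken) − Σ(formed) = 17090 − 21804 = −4714 kJ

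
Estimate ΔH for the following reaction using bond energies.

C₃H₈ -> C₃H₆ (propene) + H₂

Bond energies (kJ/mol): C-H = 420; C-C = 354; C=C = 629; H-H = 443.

Bonds broken (reactants):
  C-C: 2 × 354 = 708
  C-H: 8 × 420 = 3360
  Σ(broken) = 4068 kJ
Bonds formed (products):
  C-C: 1 × 354 = 354
  C-H: 6 × 420 = 2520
  C=C: 1 × 629 = 629
  H-H: 1 × 443 = 443
  Σ(formed) = 3946 kJ
ΔH = Σ(broken) − Σ(formed) = 4068 − 3946 = +122 kJ

ΔH ≈ +122 kJ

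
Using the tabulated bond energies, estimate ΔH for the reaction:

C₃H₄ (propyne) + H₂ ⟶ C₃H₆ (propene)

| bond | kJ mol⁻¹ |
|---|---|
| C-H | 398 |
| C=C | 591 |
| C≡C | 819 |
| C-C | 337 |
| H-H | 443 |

Bonds broken (reactants):
  C≡C: 1 × 819 = 819
  C-C: 1 × 337 = 337
  C-H: 4 × 398 = 1592
  H-H: 1 × 443 = 443
  Σ(broken) = 3191 kJ
Bonds formed (products):
  C-C: 1 × 337 = 337
  C-H: 6 × 398 = 2388
  C=C: 1 × 591 = 591
  Σ(formed) = 3316 kJ
ΔH = Σ(broken) − Σ(formed) = 3191 − 3316 = −125 kJ

ΔH ≈ −125 kJ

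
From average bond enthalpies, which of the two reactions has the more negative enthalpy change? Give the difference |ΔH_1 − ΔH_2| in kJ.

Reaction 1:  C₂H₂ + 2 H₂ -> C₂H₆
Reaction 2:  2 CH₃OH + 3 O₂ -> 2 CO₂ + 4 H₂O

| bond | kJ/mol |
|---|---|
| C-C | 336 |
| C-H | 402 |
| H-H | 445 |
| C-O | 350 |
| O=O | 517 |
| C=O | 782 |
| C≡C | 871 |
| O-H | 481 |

Reaction 2, by 1168 kJ

Reaction 1:
  Bonds broken (reactants):
    C≡C: 1 × 871 = 871
    C-H: 2 × 402 = 804
    H-H: 2 × 445 = 890
    Σ(broken) = 2565 kJ
  Bonds formed (products):
    C-C: 1 × 336 = 336
    C-H: 6 × 402 = 2412
    Σ(formed) = 2748 kJ
  ΔH_1 = 2565 − 2748 = −183 kJ
Reaction 2:
  Bonds broken (reactants):
    C-H: 6 × 402 = 2412
    C-O: 2 × 350 = 700
    O-H: 2 × 481 = 962
    O=O: 3 × 517 = 1551
    Σ(broken) = 5625 kJ
  Bonds formed (products):
    C=O: 4 × 782 = 3128
    O-H: 8 × 481 = 3848
    Σ(formed) = 6976 kJ
  ΔH_2 = 5625 − 6976 = −1351 kJ
ΔH_1 − ΔH_2 = +1168 kJ, so reaction 2 has the more negative ΔH; |ΔH_1 − ΔH_2| = 1168 kJ.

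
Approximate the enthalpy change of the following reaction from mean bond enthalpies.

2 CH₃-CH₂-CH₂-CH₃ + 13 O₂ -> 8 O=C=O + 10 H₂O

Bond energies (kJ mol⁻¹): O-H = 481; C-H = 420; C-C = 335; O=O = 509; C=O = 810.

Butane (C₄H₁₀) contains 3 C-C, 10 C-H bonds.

Bonds broken (reactants):
  C-C: 6 × 335 = 2010
  C-H: 20 × 420 = 8400
  O=O: 13 × 509 = 6617
  Σ(broken) = 17027 kJ
Bonds formed (products):
  C=O: 16 × 810 = 12960
  O-H: 20 × 481 = 9620
  Σ(formed) = 22580 kJ
ΔH = Σ(broken) − Σ(formed) = 17027 − 22580 = −5553 kJ

ΔH ≈ −5553 kJ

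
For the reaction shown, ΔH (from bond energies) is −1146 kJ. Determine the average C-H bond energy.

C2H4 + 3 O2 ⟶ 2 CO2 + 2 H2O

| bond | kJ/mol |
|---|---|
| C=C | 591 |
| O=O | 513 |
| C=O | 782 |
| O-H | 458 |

D(C-H) ≈ 421 kJ/mol

Let D be the C-H bond energy.
Σ(broken) = 4×D + 1×591 + 3×513 = 2130 + 4D
Σ(formed) = 4×782 + 4×458 = 4960
ΔH = Σ(broken) − Σ(formed) = (2130 + 4D) − (4960) = −2830 + 4D
Setting this equal to −1146 kJ gives 4D = 1684, so D = 421 kJ/mol.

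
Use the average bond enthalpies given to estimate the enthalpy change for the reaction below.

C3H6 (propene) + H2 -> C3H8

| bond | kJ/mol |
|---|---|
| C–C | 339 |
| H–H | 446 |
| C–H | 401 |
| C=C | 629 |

ΔH ≈ −66 kJ

Bonds broken (reactants):
  C–C: 1 × 339 = 339
  C–H: 6 × 401 = 2406
  C=C: 1 × 629 = 629
  H–H: 1 × 446 = 446
  Σ(broken) = 3820 kJ
Bonds formed (products):
  C–C: 2 × 339 = 678
  C–H: 8 × 401 = 3208
  Σ(formed) = 3886 kJ
ΔH = Σ(broken) − Σ(formed) = 3820 − 3886 = −66 kJ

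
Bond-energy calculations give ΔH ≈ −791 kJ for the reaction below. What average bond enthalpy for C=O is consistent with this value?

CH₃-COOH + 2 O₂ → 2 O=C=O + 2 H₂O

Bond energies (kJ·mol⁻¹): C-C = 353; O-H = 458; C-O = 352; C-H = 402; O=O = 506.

D(C=O) ≈ 780 kJ/mol

Let D be the C=O bond energy.
Σ(broken) = 1×353 + 3×402 + 1×352 + 1×D + 1×458 + 2×506 = 3381 + D
Σ(formed) = 4×D + 4×458 = 1832 + 4D
ΔH = Σ(broken) − Σ(formed) = (3381 + D) − (1832 + 4D) = +1549 − 3D
Setting this equal to −791 kJ gives 3D = 2340, so D = 780 kJ/mol.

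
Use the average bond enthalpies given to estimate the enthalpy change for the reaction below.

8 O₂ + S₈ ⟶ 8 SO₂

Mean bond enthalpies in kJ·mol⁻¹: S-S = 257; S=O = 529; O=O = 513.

Bonds broken (reactants):
  O=O: 8 × 513 = 4104
  S-S: 8 × 257 = 2056
  Σ(broken) = 6160 kJ
Bonds formed (products):
  S=O: 16 × 529 = 8464
  Σ(formed) = 8464 kJ
ΔH = Σ(broken) − Σ(formed) = 6160 − 8464 = −2304 kJ

ΔH ≈ −2304 kJ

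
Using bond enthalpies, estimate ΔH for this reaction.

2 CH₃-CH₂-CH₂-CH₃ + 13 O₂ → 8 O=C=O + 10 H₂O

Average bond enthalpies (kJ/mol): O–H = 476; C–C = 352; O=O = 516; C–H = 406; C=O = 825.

ΔH ≈ −5780 kJ

Bonds broken (reactants):
  C–C: 6 × 352 = 2112
  C–H: 20 × 406 = 8120
  O=O: 13 × 516 = 6708
  Σ(broken) = 16940 kJ
Bonds formed (products):
  C=O: 16 × 825 = 13200
  O–H: 20 × 476 = 9520
  Σ(formed) = 22720 kJ
ΔH = Σ(broken) − Σ(formed) = 16940 − 22720 = −5780 kJ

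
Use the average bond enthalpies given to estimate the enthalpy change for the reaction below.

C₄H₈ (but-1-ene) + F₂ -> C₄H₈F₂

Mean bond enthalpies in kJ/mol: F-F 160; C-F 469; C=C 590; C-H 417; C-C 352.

ΔH ≈ −540 kJ

Bonds broken (reactants):
  C-C: 2 × 352 = 704
  C-H: 8 × 417 = 3336
  C=C: 1 × 590 = 590
  F-F: 1 × 160 = 160
  Σ(broken) = 4790 kJ
Bonds formed (products):
  C-C: 3 × 352 = 1056
  C-F: 2 × 469 = 938
  C-H: 8 × 417 = 3336
  Σ(formed) = 5330 kJ
ΔH = Σ(broken) − Σ(formed) = 4790 − 5330 = −540 kJ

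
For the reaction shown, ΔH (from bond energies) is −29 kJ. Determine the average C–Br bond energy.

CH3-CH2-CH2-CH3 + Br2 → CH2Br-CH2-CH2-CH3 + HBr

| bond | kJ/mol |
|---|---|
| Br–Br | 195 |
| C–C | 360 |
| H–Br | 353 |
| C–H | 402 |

Let D be the C–Br bond energy.
Σ(broken) = 1×195 + 3×360 + 10×402 = 5295
Σ(formed) = 1×D + 3×360 + 9×402 + 1×353 = 5051 + D
ΔH = Σ(broken) − Σ(formed) = (5295) − (5051 + D) = +244 − D
Setting this equal to −29 kJ gives D = 273 kJ/mol.

D(C–Br) ≈ 273 kJ/mol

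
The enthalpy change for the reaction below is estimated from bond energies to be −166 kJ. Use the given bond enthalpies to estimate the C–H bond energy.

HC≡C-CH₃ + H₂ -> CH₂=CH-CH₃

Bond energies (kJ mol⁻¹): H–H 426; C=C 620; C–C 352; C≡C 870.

Let D be the C–H bond energy.
Σ(broken) = 1×870 + 1×352 + 4×D + 1×426 = 1648 + 4D
Σ(formed) = 1×352 + 6×D + 1×620 = 972 + 6D
ΔH = Σ(broken) − Σ(formed) = (1648 + 4D) − (972 + 6D) = +676 − 2D
Setting this equal to −166 kJ gives 2D = 842, so D = 421 kJ/mol.

D(C–H) ≈ 421 kJ/mol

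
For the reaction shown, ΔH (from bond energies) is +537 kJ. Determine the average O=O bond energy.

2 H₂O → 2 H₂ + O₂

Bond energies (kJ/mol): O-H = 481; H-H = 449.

D(O=O) ≈ 489 kJ/mol

Let D be the O=O bond energy.
Σ(broken) = 4×481 = 1924
Σ(formed) = 2×449 + 1×D = 898 + D
ΔH = Σ(broken) − Σ(formed) = (1924) − (898 + D) = +1026 − D
Setting this equal to +537 kJ gives D = 489 kJ/mol.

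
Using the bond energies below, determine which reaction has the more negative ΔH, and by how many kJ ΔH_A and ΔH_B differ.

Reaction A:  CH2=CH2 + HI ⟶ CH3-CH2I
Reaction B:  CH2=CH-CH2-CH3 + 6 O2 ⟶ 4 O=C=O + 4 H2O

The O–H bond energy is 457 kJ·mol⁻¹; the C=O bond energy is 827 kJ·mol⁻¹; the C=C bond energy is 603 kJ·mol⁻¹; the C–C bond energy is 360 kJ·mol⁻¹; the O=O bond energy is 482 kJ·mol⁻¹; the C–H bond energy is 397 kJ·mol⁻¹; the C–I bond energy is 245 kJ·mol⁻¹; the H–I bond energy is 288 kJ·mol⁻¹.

Reaction B, by 2770 kJ

Reaction A:
  Bonds broken (reactants):
    C–H: 4 × 397 = 1588
    C=C: 1 × 603 = 603
    H–I: 1 × 288 = 288
    Σ(broken) = 2479 kJ
  Bonds formed (products):
    C–C: 1 × 360 = 360
    C–H: 5 × 397 = 1985
    C–I: 1 × 245 = 245
    Σ(formed) = 2590 kJ
  ΔH_A = 2479 − 2590 = −111 kJ
Reaction B:
  Bonds broken (reactants):
    C–C: 2 × 360 = 720
    C–H: 8 × 397 = 3176
    C=C: 1 × 603 = 603
    O=O: 6 × 482 = 2892
    Σ(broken) = 7391 kJ
  Bonds formed (products):
    C=O: 8 × 827 = 6616
    O–H: 8 × 457 = 3656
    Σ(formed) = 10272 kJ
  ΔH_B = 7391 − 10272 = −2881 kJ
ΔH_A − ΔH_B = +2770 kJ, so reaction B has the more negative ΔH; |ΔH_A − ΔH_B| = 2770 kJ.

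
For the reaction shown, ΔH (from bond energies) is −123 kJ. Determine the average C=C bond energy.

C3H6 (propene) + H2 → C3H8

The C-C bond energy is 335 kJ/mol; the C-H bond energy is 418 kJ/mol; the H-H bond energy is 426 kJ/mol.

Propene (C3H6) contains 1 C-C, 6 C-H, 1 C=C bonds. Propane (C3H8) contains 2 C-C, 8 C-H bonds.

D(C=C) ≈ 622 kJ/mol

Let D be the C=C bond energy.
Σ(broken) = 1×335 + 6×418 + 1×D + 1×426 = 3269 + D
Σ(formed) = 2×335 + 8×418 = 4014
ΔH = Σ(broken) − Σ(formed) = (3269 + D) − (4014) = −745 + D
Setting this equal to −123 kJ gives D = 622 kJ/mol.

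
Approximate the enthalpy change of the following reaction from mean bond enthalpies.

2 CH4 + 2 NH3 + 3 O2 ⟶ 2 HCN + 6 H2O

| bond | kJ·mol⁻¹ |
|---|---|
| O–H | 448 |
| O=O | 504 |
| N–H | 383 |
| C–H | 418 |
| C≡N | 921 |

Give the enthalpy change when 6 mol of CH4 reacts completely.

ΔH = −2700 kJ

Bonds broken (reactants):
  C–H: 8 × 418 = 3344
  N–H: 6 × 383 = 2298
  O=O: 3 × 504 = 1512
  Σ(broken) = 7154 kJ
Bonds formed (products):
  C≡N: 2 × 921 = 1842
  C–H: 2 × 418 = 836
  O–H: 12 × 448 = 5376
  Σ(formed) = 8054 kJ
ΔH = Σ(broken) − Σ(formed) = 7154 − 8054 = −900 kJ
For 3× the reaction as written: 3 × (−900) = −2700 kJ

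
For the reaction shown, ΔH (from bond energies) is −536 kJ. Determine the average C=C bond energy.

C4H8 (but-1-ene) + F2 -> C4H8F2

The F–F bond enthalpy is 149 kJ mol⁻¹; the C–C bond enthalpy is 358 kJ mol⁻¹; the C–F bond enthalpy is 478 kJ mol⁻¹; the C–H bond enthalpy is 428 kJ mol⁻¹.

D(C=C) ≈ 629 kJ/mol

Let D be the C=C bond energy.
Σ(broken) = 2×358 + 8×428 + 1×D + 1×149 = 4289 + D
Σ(formed) = 3×358 + 2×478 + 8×428 = 5454
ΔH = Σ(broken) − Σ(formed) = (4289 + D) − (5454) = −1165 + D
Setting this equal to −536 kJ gives D = 629 kJ/mol.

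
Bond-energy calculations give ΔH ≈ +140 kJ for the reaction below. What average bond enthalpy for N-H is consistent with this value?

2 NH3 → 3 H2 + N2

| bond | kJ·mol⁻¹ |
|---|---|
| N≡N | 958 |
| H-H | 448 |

Let D be the N-H bond energy.
Σ(broken) = 6×D = 6D
Σ(formed) = 3×448 + 1×958 = 2302
ΔH = Σ(broken) − Σ(formed) = (6D) − (2302) = −2302 + 6D
Setting this equal to +140 kJ gives 6D = 2442, so D = 407 kJ/mol.

D(N-H) ≈ 407 kJ/mol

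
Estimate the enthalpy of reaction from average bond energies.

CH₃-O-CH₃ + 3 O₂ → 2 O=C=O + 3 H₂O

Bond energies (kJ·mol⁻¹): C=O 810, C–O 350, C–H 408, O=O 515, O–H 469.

Bonds broken (reactants):
  C–H: 6 × 408 = 2448
  C–O: 2 × 350 = 700
  O=O: 3 × 515 = 1545
  Σ(broken) = 4693 kJ
Bonds formed (products):
  C=O: 4 × 810 = 3240
  O–H: 6 × 469 = 2814
  Σ(formed) = 6054 kJ
ΔH = Σ(broken) − Σ(formed) = 4693 − 6054 = −1361 kJ

ΔH ≈ −1361 kJ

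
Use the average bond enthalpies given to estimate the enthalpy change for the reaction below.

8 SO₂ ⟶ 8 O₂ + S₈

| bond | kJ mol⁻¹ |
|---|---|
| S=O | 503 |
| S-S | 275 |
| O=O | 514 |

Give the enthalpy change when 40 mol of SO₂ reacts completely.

Bonds broken (reactants):
  S=O: 16 × 503 = 8048
  Σ(broken) = 8048 kJ
Bonds formed (products):
  O=O: 8 × 514 = 4112
  S-S: 8 × 275 = 2200
  Σ(formed) = 6312 kJ
ΔH = Σ(broken) − Σ(formed) = 8048 − 6312 = +1736 kJ
For 5× the reaction as written: 5 × (+1736) = +8680 kJ

ΔH = +8680 kJ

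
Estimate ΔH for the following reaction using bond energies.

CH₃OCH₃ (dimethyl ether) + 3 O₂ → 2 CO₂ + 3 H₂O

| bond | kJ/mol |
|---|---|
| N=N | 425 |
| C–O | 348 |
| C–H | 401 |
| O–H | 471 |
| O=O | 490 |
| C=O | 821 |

ΔH ≈ −1538 kJ

Bonds broken (reactants):
  C–H: 6 × 401 = 2406
  C–O: 2 × 348 = 696
  O=O: 3 × 490 = 1470
  Σ(broken) = 4572 kJ
Bonds formed (products):
  C=O: 4 × 821 = 3284
  O–H: 6 × 471 = 2826
  Σ(formed) = 6110 kJ
ΔH = Σ(broken) − Σ(formed) = 4572 − 6110 = −1538 kJ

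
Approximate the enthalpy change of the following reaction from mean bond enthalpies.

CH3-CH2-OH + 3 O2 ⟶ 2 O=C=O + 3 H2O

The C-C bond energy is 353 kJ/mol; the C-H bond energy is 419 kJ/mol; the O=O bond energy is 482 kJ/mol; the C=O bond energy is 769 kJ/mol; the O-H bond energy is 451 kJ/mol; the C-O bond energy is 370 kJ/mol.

ΔH ≈ −1067 kJ

Bonds broken (reactants):
  C-C: 1 × 353 = 353
  C-H: 5 × 419 = 2095
  C-O: 1 × 370 = 370
  O-H: 1 × 451 = 451
  O=O: 3 × 482 = 1446
  Σ(broken) = 4715 kJ
Bonds formed (products):
  C=O: 4 × 769 = 3076
  O-H: 6 × 451 = 2706
  Σ(formed) = 5782 kJ
ΔH = Σ(broken) − Σ(formed) = 4715 − 5782 = −1067 kJ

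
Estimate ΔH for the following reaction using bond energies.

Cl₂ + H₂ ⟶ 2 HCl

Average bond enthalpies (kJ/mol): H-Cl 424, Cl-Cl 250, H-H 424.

Bonds broken (reactants):
  Cl-Cl: 1 × 250 = 250
  H-H: 1 × 424 = 424
  Σ(broken) = 674 kJ
Bonds formed (products):
  H-Cl: 2 × 424 = 848
  Σ(formed) = 848 kJ
ΔH = Σ(broken) − Σ(formed) = 674 − 848 = −174 kJ

ΔH ≈ −174 kJ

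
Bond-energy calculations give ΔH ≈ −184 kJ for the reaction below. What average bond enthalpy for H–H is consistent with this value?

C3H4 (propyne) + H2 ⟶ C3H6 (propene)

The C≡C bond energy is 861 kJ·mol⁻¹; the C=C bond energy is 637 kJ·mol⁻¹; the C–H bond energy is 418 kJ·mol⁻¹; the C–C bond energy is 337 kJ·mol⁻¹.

Let D be the H–H bond energy.
Σ(broken) = 1×861 + 1×337 + 4×418 + 1×D = 2870 + D
Σ(formed) = 1×337 + 6×418 + 1×637 = 3482
ΔH = Σ(broken) − Σ(formed) = (2870 + D) − (3482) = −612 + D
Setting this equal to −184 kJ gives D = 428 kJ/mol.

D(H–H) ≈ 428 kJ/mol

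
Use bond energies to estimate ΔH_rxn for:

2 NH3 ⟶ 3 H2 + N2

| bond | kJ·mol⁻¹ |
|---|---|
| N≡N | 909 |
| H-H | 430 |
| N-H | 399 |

Bonds broken (reactants):
  N-H: 6 × 399 = 2394
  Σ(broken) = 2394 kJ
Bonds formed (products):
  H-H: 3 × 430 = 1290
  N≡N: 1 × 909 = 909
  Σ(formed) = 2199 kJ
ΔH = Σ(broken) − Σ(formed) = 2394 − 2199 = +195 kJ

ΔH ≈ +195 kJ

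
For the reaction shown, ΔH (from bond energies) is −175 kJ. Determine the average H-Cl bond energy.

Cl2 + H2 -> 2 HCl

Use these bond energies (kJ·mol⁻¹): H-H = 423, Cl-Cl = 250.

Let D be the H-Cl bond energy.
Σ(broken) = 1×250 + 1×423 = 673
Σ(formed) = 2×D = 2D
ΔH = Σ(broken) − Σ(formed) = (673) − (2D) = +673 − 2D
Setting this equal to −175 kJ gives 2D = 848, so D = 424 kJ/mol.

D(H-Cl) ≈ 424 kJ/mol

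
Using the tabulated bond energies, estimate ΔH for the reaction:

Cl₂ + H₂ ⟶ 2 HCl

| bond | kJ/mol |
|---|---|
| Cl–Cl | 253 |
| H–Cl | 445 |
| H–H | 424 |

Bonds broken (reactants):
  Cl–Cl: 1 × 253 = 253
  H–H: 1 × 424 = 424
  Σ(broken) = 677 kJ
Bonds formed (products):
  H–Cl: 2 × 445 = 890
  Σ(formed) = 890 kJ
ΔH = Σ(broken) − Σ(formed) = 677 − 890 = −213 kJ

ΔH ≈ −213 kJ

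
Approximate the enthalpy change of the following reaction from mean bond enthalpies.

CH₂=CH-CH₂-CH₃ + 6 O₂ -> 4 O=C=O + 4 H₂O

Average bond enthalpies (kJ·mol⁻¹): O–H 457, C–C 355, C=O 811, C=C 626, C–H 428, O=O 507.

ΔH ≈ −2342 kJ

Bonds broken (reactants):
  C–C: 2 × 355 = 710
  C–H: 8 × 428 = 3424
  C=C: 1 × 626 = 626
  O=O: 6 × 507 = 3042
  Σ(broken) = 7802 kJ
Bonds formed (products):
  C=O: 8 × 811 = 6488
  O–H: 8 × 457 = 3656
  Σ(formed) = 10144 kJ
ΔH = Σ(broken) − Σ(formed) = 7802 − 10144 = −2342 kJ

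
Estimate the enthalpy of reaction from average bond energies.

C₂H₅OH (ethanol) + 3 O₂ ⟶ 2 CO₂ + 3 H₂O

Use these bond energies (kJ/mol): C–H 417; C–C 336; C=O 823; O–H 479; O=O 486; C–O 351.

Bonds broken (reactants):
  C–C: 1 × 336 = 336
  C–H: 5 × 417 = 2085
  C–O: 1 × 351 = 351
  O–H: 1 × 479 = 479
  O=O: 3 × 486 = 1458
  Σ(broken) = 4709 kJ
Bonds formed (products):
  C=O: 4 × 823 = 3292
  O–H: 6 × 479 = 2874
  Σ(formed) = 6166 kJ
ΔH = Σ(broken) − Σ(formed) = 4709 − 6166 = −1457 kJ

ΔH ≈ −1457 kJ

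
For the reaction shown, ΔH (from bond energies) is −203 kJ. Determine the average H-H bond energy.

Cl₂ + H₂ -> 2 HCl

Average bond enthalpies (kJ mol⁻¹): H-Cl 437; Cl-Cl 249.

D(H-H) ≈ 422 kJ/mol

Let D be the H-H bond energy.
Σ(broken) = 1×249 + 1×D = 249 + D
Σ(formed) = 2×437 = 874
ΔH = Σ(broken) − Σ(formed) = (249 + D) − (874) = −625 + D
Setting this equal to −203 kJ gives D = 422 kJ/mol.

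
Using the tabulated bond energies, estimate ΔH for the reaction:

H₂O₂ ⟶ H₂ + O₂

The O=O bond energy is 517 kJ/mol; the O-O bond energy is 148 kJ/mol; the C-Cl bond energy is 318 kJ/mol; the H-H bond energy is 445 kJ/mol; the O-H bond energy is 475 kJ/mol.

Bonds broken (reactants):
  O-H: 2 × 475 = 950
  O-O: 1 × 148 = 148
  Σ(broken) = 1098 kJ
Bonds formed (products):
  H-H: 1 × 445 = 445
  O=O: 1 × 517 = 517
  Σ(formed) = 962 kJ
ΔH = Σ(broken) − Σ(formed) = 1098 − 962 = +136 kJ

ΔH ≈ +136 kJ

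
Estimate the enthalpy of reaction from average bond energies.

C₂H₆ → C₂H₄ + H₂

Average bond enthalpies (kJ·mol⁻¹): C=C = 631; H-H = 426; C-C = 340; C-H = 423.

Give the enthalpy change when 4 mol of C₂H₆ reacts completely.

Bonds broken (reactants):
  C-C: 1 × 340 = 340
  C-H: 6 × 423 = 2538
  Σ(broken) = 2878 kJ
Bonds formed (products):
  C-H: 4 × 423 = 1692
  C=C: 1 × 631 = 631
  H-H: 1 × 426 = 426
  Σ(formed) = 2749 kJ
ΔH = Σ(broken) − Σ(formed) = 2878 − 2749 = +129 kJ
For 4× the reaction as written: 4 × (+129) = +516 kJ

ΔH = +516 kJ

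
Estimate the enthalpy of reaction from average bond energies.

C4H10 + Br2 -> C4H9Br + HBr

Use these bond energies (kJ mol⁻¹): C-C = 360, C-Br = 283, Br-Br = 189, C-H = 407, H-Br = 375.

ΔH ≈ −62 kJ

Bonds broken (reactants):
  Br-Br: 1 × 189 = 189
  C-C: 3 × 360 = 1080
  C-H: 10 × 407 = 4070
  Σ(broken) = 5339 kJ
Bonds formed (products):
  C-Br: 1 × 283 = 283
  C-C: 3 × 360 = 1080
  C-H: 9 × 407 = 3663
  H-Br: 1 × 375 = 375
  Σ(formed) = 5401 kJ
ΔH = Σ(broken) − Σ(formed) = 5339 − 5401 = −62 kJ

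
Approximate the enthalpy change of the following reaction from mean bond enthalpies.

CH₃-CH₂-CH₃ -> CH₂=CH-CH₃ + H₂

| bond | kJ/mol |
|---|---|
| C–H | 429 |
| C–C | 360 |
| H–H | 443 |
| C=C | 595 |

Bonds broken (reactants):
  C–C: 2 × 360 = 720
  C–H: 8 × 429 = 3432
  Σ(broken) = 4152 kJ
Bonds formed (products):
  C–C: 1 × 360 = 360
  C–H: 6 × 429 = 2574
  C=C: 1 × 595 = 595
  H–H: 1 × 443 = 443
  Σ(formed) = 3972 kJ
ΔH = Σ(broken) − Σ(formed) = 4152 − 3972 = +180 kJ

ΔH ≈ +180 kJ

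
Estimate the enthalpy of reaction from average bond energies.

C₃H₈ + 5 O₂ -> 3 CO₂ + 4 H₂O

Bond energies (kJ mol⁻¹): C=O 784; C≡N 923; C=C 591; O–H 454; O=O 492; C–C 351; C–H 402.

ΔH ≈ −1958 kJ

Bonds broken (reactants):
  C–C: 2 × 351 = 702
  C–H: 8 × 402 = 3216
  O=O: 5 × 492 = 2460
  Σ(broken) = 6378 kJ
Bonds formed (products):
  C=O: 6 × 784 = 4704
  O–H: 8 × 454 = 3632
  Σ(formed) = 8336 kJ
ΔH = Σ(broken) − Σ(formed) = 6378 − 8336 = −1958 kJ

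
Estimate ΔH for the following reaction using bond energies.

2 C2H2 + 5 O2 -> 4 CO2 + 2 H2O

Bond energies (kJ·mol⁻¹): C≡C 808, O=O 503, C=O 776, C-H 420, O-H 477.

Bonds broken (reactants):
  C≡C: 2 × 808 = 1616
  C-H: 4 × 420 = 1680
  O=O: 5 × 503 = 2515
  Σ(broken) = 5811 kJ
Bonds formed (products):
  C=O: 8 × 776 = 6208
  O-H: 4 × 477 = 1908
  Σ(formed) = 8116 kJ
ΔH = Σ(broken) − Σ(formed) = 5811 − 8116 = −2305 kJ

ΔH ≈ −2305 kJ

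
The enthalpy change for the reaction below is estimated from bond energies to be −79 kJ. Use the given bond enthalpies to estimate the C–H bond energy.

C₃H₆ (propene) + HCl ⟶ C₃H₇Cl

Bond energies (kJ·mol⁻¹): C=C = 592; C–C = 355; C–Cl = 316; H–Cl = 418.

D(C–H) ≈ 418 kJ/mol

Let D be the C–H bond energy.
Σ(broken) = 1×355 + 6×D + 1×592 + 1×418 = 1365 + 6D
Σ(formed) = 2×355 + 1×316 + 7×D = 1026 + 7D
ΔH = Σ(broken) − Σ(formed) = (1365 + 6D) − (1026 + 7D) = +339 − D
Setting this equal to −79 kJ gives D = 418 kJ/mol.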